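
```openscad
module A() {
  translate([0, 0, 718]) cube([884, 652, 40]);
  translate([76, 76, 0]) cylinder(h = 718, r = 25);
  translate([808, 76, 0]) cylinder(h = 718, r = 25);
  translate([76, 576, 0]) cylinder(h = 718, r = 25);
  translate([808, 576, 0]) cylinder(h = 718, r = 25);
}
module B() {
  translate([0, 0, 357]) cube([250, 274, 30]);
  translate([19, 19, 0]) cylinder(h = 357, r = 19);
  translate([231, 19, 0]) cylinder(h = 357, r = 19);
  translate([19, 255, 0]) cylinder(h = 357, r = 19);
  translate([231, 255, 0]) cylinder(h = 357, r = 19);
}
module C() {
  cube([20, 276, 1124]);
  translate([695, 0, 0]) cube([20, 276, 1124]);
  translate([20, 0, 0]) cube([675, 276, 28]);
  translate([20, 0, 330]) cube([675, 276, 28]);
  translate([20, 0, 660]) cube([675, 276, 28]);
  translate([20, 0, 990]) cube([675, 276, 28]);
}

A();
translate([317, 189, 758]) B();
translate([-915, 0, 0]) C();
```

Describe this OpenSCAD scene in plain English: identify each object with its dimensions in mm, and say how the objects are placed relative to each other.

A is a table: top 884 mm (x) × 652 mm (y), 40 mm thick, upper face at z = 758 mm, on four round legs of 50 mm diameter, each leg's bounding box inset 51 mm from the nearest pair of top edges, running from z = 0 to the bottom of the top.

B is a four-legged stool. The seat is 250×274 mm, 30 mm thick, top at z = 387 mm. It stands on four round legs, each 38 mm in diameter, from z = 0 to the seat underside, each leg's axis is inset half a diameter from the nearest pair of seat edges (so the leg's bounding box is flush with the corner).

C is a bookshelf 715 mm wide overall, 276 mm deep and 1124 mm tall. The two sides are 20 mm thick vertical panels. 4 horizontal shelves of 28 mm thickness span between the inner faces of the sides; the lowest shelf sits on the floor and shelves are stacked with a clear vertical gap of 302 mm between each pair.

The stool is on top of the table, centred. The bookshelf is on the floor beside the table on its −x side.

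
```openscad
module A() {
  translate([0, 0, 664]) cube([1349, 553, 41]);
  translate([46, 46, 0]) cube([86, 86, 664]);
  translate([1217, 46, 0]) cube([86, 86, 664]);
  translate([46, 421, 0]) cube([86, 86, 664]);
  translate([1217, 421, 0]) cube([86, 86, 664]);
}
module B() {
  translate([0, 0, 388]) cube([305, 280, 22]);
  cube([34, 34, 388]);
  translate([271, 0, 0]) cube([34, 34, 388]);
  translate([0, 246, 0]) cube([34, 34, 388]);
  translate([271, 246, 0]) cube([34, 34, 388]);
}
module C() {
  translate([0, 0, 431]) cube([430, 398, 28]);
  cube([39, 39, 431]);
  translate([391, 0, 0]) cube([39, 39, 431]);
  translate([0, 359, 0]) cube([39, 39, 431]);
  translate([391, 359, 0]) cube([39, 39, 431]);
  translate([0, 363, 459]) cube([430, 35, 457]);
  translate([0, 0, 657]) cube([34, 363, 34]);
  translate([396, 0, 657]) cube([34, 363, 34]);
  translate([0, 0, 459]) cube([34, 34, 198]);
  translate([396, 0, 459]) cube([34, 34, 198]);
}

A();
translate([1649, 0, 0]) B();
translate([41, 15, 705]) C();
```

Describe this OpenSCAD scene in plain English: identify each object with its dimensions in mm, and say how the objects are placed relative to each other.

A is a rectangular dining table. The top is 1349×553×41 mm with its upper surface at z = 705 mm. It stands on four 86×86 mm square legs, each inset 46 mm from the nearest pair of top edges, running from the floor to the underside of the top.

B is a simple wooden stool: a rectangular seat 305 mm (x) by 280 mm (y), 22 mm thick, top face at z = 410 mm, on four square legs, each 34×34 mm in cross-section. The legs rest on z = 0, each flush with a corner of the seat.

C is a chair: 430×398 mm seat, 28 mm thick, top at z = 459 mm, on four 39 mm square corner legs flush with the seat edges. A 35 mm thick backrest slab spans the full seat width, extending 457 mm above the seat top, its back face flush with the seat's +y edge. Two armrests of 34×34 mm section run along each side from the seat's front edge to the front of the backrest, top faces 232 mm above the seat top and outer faces flush with the seat's x-edges; a 34×34 mm post under the front of each armrest stands on the seat at the front corner.

The stool is on the floor beside the table on its +x side. The chair is on top of the table.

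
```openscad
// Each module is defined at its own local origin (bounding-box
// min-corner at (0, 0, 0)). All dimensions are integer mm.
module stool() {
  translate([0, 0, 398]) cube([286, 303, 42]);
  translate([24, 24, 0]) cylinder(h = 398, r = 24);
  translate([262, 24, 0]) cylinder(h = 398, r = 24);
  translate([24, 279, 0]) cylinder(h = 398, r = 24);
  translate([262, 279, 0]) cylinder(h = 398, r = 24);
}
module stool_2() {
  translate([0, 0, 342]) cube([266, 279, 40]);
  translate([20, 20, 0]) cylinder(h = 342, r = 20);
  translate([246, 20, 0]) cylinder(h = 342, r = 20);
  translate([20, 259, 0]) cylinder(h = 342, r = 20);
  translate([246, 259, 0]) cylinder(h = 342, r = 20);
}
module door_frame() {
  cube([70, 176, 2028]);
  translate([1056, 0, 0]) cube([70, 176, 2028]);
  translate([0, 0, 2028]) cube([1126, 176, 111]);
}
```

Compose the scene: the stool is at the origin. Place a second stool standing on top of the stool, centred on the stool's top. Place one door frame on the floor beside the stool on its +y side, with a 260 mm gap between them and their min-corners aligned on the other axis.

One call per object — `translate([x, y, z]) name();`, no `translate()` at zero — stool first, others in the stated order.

stool();
translate([10, 12, 440]) stool_2();
translate([0, 563, 0]) door_frame();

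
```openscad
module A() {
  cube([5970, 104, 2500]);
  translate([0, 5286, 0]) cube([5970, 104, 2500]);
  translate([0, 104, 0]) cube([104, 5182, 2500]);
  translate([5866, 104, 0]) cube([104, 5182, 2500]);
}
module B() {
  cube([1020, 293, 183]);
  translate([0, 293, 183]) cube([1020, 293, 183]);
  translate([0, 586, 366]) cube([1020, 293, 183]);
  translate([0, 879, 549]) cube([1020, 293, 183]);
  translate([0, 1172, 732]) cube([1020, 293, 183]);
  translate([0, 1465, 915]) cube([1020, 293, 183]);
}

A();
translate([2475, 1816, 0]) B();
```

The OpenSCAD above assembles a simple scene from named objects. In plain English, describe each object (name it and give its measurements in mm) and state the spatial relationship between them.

A is the wall frame of a small rectangular building: four walls, each 2500 mm tall and 104 mm thick, enclosing a footprint 5970 mm (x) by 5390 mm (y) outside-to-outside, with no floor or roof. The front and back walls (the −y and +y sides) span the full width; the two side walls fit between them.

B is a run of 6 identical solid stair steps. Each tread is 1020×293 mm and each step block is 183 mm high. Step 1 rests on the floor; step k is offset from step 1 by (k−1)×293 mm in y and (k−1)×183 mm in z.

The staircase sits inside the house frame, centred.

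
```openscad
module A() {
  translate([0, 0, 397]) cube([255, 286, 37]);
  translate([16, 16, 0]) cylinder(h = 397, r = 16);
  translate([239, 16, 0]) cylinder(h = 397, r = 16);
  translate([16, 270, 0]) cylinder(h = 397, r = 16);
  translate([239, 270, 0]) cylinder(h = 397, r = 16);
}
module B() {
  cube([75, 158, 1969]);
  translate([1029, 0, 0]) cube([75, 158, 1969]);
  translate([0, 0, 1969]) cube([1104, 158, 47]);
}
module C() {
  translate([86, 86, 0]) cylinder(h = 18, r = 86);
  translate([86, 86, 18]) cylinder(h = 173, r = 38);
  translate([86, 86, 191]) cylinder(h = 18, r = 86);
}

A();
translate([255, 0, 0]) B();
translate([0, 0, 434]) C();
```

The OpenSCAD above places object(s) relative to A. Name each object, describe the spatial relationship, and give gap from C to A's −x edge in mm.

The spool's min-x is at 0; the stool's min-x is 0; gap = 0 mm.

A is a stool. B is a door frame. C is a spool. The door frame is against the stool's +x side, with their −y faces flush. The spool is on top of the stool. The gap from the spool to the stool's −x edge is 0 mm.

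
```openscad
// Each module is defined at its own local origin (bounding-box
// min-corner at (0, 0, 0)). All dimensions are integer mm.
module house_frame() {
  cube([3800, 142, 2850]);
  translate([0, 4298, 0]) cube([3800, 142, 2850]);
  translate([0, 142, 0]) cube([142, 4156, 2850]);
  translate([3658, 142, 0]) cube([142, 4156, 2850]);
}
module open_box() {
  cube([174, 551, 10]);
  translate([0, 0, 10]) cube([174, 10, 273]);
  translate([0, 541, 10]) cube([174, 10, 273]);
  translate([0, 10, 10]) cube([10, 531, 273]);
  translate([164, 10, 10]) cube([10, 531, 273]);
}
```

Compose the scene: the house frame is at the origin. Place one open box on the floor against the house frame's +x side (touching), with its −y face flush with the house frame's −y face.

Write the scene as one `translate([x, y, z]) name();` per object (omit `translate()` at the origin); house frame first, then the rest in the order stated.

house_frame();
translate([3800, 0, 0]) open_box();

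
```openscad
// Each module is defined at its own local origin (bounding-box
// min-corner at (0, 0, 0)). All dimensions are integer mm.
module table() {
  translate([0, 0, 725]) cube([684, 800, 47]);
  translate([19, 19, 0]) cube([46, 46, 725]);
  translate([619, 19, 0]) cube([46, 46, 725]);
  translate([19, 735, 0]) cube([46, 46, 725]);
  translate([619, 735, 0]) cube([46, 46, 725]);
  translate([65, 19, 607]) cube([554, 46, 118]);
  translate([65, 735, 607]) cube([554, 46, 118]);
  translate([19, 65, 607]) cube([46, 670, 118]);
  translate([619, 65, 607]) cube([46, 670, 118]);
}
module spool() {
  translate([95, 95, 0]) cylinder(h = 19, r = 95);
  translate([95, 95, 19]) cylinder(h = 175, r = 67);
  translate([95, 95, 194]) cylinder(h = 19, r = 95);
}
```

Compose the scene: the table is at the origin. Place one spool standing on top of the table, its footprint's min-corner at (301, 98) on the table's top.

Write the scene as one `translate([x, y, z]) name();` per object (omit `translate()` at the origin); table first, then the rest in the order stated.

table();
translate([301, 98, 772]) spool();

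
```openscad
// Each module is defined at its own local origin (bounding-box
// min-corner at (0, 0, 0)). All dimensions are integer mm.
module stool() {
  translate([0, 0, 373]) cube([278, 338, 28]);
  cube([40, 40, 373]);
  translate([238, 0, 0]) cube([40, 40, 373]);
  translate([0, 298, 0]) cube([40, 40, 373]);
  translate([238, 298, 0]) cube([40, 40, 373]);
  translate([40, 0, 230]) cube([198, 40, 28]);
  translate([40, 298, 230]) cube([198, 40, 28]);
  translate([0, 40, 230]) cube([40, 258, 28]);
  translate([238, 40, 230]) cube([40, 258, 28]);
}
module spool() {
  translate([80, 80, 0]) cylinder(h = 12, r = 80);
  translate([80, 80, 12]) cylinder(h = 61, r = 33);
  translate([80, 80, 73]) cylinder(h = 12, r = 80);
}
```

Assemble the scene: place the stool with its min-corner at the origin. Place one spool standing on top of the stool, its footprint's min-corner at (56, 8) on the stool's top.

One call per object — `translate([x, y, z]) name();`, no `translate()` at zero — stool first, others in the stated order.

stool();
translate([56, 8, 401]) spool();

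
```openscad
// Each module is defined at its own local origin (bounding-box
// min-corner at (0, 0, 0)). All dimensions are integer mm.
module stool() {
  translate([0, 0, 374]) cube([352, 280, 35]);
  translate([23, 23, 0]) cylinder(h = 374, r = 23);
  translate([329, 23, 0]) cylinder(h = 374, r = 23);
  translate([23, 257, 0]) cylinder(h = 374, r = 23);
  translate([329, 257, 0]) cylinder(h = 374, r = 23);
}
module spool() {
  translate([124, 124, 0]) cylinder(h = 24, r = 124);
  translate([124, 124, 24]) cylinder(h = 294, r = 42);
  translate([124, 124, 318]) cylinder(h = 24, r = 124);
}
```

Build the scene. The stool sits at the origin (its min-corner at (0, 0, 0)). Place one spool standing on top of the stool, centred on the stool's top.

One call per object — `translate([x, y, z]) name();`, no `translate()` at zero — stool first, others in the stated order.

stool();
translate([52, 16, 409]) spool();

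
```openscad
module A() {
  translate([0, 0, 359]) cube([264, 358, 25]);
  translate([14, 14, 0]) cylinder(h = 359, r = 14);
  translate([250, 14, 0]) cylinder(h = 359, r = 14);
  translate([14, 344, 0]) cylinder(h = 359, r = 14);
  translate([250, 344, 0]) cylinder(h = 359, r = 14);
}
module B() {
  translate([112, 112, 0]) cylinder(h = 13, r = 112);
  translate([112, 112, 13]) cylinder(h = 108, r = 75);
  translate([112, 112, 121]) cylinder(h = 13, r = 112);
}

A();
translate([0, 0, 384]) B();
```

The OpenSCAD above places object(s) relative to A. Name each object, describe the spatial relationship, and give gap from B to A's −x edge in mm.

The spool's min-x is at 0; the stool's min-x is 0; gap = 0 mm.

A is a stool. B is a spool. The spool is on top of the stool. The gap from the spool to the stool's −x edge is 0 mm.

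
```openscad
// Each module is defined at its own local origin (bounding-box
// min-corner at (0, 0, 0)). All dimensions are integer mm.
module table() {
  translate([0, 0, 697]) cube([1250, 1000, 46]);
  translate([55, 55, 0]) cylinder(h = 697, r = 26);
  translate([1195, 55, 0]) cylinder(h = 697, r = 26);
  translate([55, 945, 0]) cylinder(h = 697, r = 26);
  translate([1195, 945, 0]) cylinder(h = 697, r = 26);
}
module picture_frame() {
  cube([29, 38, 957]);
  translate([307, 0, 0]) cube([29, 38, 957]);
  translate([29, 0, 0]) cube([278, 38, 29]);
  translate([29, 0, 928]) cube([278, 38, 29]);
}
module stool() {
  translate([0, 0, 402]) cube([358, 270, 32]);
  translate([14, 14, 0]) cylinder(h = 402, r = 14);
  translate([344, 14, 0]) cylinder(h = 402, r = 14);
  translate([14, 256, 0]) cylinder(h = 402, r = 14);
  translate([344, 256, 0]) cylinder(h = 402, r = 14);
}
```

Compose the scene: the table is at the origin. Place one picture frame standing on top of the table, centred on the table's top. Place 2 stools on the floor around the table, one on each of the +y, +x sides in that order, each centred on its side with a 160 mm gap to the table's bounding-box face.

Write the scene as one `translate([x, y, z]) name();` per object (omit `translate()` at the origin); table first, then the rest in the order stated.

table();
translate([457, 481, 743]) picture_frame();
translate([446, 1160, 0]) stool();
translate([1410, 365, 0]) stool();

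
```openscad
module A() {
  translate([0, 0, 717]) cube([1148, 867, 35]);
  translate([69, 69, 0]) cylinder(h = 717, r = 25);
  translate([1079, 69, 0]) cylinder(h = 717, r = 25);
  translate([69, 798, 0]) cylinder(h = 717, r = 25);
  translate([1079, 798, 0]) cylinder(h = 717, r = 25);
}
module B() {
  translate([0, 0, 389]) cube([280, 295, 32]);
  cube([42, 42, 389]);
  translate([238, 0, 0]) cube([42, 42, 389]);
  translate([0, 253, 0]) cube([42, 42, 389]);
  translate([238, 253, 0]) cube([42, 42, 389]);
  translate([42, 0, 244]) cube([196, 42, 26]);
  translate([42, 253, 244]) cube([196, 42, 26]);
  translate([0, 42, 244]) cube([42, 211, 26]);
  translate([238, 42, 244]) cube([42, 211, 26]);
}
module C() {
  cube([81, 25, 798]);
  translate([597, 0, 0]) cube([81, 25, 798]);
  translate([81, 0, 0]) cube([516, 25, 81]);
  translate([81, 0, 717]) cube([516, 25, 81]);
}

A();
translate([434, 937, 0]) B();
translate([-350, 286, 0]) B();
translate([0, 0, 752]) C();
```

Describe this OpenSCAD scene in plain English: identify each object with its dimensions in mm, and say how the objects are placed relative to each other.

A is a rectangular dining table. The top is 1148×867×35 mm with its upper surface at z = 752 mm. It stands on four round legs of 50 mm diameter, each leg's bounding box inset 44 mm from the nearest pair of top edges, running from the floor to the underside of the top.

B is a four-legged stool. The seat is 280×295 mm, 32 mm thick, top at z = 421 mm. It stands on four square legs, each 42×42 mm in cross-section, from z = 0 to the seat underside, each flush with a corner of the seat. Four stretchers, 42 mm wide and 26 mm tall, connect adjacent legs with their undersides at z = 244 mm, each running between the inner faces of the legs it joins and aligned with the legs' outer faces on the other axis.

C is a picture frame with a 516×636 mm rectangular opening (x by z) and a uniform 81 mm border on every side. Frame depth is 25 mm along y. It is built from two vertical stiles running the full outside height and two horizontal rails spanning the gap between the stiles.

Two stools sit around the table at the +y, −x sides. The picture frame is on top of the table.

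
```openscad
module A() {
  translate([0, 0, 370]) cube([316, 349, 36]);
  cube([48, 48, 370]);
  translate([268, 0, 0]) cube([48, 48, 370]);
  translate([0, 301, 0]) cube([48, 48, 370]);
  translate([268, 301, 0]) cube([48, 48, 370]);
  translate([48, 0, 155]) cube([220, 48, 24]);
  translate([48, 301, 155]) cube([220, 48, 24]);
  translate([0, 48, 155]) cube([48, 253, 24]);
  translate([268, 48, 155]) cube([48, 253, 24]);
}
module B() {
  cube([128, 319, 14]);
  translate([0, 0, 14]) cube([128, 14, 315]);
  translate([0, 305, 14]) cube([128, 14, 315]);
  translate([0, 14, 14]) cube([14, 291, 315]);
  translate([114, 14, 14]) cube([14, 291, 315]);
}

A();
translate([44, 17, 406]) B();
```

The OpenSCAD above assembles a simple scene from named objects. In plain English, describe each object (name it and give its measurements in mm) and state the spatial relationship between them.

A is a simple wooden stool: a rectangular seat 316 mm (x) by 349 mm (y), 36 mm thick, top face at z = 406 mm, on four square legs, each 48×48 mm in cross-section. The legs rest on z = 0, each flush with a corner of the seat. Four stretchers, 48 mm wide and 24 mm tall, connect adjacent legs with their undersides at z = 155 mm, each running between the inner faces of the legs it joins and aligned with the legs' outer faces on the other axis.

B is an open-topped rectangular box: outside dimensions 128×319×329 mm, with a uniform wall and base thickness of 14 mm. The base is a full 128×319 slab on the floor; four walls sit on top of the base. The front and back walls (the −y and +y sides) span the full width; the two side walls fit between them.

The open box is on top of the stool.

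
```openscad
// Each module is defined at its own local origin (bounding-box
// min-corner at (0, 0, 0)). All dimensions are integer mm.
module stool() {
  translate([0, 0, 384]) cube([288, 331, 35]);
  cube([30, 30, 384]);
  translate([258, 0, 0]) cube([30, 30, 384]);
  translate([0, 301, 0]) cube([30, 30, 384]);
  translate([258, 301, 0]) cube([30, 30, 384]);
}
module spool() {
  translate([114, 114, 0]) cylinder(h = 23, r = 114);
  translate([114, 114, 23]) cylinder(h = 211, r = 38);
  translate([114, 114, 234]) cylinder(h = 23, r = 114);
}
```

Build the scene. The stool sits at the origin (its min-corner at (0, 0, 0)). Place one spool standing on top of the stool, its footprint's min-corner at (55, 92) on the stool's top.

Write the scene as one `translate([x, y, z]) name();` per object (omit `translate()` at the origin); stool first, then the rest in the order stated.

stool();
translate([55, 92, 419]) spool();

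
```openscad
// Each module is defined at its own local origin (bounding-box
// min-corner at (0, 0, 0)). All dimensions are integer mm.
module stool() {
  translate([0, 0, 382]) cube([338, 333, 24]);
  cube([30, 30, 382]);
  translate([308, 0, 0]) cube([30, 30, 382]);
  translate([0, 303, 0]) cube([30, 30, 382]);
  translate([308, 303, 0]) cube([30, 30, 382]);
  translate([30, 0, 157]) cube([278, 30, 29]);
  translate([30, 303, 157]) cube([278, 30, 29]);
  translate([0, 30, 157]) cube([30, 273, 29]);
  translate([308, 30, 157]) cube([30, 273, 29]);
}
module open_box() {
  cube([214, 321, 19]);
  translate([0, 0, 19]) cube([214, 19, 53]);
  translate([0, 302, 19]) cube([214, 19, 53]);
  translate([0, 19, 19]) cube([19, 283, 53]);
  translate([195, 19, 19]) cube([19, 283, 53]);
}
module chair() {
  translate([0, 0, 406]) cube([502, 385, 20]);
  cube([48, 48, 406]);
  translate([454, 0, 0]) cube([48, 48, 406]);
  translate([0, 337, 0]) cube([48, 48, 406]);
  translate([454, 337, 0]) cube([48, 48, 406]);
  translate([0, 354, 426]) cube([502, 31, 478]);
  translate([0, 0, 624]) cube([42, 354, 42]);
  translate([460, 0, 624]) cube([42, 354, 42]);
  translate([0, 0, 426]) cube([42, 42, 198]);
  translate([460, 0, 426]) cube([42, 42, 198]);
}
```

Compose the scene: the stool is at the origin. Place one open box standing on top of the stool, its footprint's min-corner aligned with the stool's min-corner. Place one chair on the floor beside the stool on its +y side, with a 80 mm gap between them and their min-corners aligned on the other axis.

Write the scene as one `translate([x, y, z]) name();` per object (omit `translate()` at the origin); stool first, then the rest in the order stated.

stool();
translate([0, 0, 406]) open_box();
translate([0, 413, 0]) chair();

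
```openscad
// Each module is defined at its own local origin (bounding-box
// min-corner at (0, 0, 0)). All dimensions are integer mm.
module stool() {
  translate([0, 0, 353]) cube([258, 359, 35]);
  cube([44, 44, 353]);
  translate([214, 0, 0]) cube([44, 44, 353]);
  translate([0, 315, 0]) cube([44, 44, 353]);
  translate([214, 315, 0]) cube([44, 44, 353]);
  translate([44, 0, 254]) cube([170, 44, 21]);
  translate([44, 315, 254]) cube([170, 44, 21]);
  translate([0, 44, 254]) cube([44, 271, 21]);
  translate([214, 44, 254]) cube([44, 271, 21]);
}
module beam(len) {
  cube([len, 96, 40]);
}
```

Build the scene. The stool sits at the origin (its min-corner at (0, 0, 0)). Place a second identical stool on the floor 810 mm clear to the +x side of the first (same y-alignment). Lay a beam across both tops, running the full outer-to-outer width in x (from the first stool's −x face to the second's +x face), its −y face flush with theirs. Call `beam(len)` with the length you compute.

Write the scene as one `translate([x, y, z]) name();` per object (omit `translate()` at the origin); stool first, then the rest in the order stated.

stool();
translate([1068, 0, 0]) stool();
translate([0, 0, 388]) beam(1326);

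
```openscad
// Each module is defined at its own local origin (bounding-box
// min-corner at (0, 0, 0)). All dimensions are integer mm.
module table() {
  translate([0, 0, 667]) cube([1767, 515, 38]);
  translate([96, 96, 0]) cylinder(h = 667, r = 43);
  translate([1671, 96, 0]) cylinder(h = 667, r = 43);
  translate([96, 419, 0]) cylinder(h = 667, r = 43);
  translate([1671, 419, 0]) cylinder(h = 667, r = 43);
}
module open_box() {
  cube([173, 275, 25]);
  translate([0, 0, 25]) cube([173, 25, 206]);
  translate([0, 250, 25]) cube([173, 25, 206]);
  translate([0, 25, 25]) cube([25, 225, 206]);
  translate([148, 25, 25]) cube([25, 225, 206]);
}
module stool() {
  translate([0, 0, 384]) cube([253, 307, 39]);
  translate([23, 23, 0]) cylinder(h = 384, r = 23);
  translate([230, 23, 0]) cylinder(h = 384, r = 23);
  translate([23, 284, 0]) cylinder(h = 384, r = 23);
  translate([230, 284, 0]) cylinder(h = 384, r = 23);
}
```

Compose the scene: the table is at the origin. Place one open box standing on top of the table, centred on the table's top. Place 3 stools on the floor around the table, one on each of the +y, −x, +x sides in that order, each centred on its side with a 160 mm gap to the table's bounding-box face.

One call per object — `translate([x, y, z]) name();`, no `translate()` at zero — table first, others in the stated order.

table();
translate([797, 120, 705]) open_box();
translate([757, 675, 0]) stool();
translate([-413, 104, 0]) stool();
translate([1927, 104, 0]) stool();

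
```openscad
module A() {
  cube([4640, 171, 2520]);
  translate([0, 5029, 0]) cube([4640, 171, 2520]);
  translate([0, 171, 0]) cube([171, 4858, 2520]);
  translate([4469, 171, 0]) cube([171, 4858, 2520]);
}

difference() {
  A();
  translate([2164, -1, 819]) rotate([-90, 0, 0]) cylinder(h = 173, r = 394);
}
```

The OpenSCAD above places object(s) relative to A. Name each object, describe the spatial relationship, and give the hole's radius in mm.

A is a house frame. The house frame has a circular hole through its front wall. The hole's radius is 394 mm.

The subtracted cylinder has r = 394 mm.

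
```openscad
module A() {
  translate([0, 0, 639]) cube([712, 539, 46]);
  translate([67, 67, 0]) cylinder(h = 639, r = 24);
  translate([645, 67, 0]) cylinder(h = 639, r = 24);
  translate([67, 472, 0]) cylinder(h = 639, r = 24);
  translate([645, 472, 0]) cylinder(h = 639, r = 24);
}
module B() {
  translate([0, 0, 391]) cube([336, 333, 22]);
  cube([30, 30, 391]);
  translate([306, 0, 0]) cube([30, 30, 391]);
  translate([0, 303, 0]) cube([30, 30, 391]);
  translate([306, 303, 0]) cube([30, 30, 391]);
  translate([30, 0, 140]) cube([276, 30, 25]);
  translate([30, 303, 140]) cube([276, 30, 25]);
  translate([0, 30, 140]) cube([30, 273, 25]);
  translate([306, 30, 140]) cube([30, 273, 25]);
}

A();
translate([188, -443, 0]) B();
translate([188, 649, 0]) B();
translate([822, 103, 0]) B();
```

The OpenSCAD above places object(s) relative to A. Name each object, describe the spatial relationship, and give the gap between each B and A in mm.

A is a table. B is a stool. Three stools sit around the table at the −y, +y, +x sides. The gap between each stool and the table is 110 mm.

Each stool's nearest face is 110 mm from the table's bounding box.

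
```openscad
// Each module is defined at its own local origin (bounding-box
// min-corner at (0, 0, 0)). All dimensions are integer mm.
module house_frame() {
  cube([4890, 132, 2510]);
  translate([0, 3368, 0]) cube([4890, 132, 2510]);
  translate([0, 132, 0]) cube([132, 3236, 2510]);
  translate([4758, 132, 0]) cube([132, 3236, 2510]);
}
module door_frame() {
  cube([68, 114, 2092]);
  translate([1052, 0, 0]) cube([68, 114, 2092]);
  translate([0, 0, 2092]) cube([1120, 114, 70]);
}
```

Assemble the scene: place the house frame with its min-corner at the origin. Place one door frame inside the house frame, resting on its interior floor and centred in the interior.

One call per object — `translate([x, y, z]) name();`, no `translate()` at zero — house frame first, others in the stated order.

house_frame();
translate([1885, 1693, 0]) door_frame();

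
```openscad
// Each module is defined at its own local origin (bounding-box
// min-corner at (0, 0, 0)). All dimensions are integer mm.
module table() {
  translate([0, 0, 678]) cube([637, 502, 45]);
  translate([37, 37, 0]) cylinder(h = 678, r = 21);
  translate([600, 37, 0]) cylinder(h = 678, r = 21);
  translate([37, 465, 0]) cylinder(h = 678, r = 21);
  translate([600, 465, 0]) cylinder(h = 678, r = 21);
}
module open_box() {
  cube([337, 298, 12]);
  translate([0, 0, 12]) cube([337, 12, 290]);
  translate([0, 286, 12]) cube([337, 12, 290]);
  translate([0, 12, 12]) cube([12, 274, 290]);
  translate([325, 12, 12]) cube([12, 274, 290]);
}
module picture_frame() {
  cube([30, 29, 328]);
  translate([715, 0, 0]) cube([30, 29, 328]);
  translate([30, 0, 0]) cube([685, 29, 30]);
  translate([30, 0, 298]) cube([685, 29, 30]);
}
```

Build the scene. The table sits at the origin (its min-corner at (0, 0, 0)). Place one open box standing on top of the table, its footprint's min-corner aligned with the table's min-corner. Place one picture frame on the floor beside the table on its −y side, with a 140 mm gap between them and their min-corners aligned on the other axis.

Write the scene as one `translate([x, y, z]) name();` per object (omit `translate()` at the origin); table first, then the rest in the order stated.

table();
translate([0, 0, 723]) open_box();
translate([0, -169, 0]) picture_frame();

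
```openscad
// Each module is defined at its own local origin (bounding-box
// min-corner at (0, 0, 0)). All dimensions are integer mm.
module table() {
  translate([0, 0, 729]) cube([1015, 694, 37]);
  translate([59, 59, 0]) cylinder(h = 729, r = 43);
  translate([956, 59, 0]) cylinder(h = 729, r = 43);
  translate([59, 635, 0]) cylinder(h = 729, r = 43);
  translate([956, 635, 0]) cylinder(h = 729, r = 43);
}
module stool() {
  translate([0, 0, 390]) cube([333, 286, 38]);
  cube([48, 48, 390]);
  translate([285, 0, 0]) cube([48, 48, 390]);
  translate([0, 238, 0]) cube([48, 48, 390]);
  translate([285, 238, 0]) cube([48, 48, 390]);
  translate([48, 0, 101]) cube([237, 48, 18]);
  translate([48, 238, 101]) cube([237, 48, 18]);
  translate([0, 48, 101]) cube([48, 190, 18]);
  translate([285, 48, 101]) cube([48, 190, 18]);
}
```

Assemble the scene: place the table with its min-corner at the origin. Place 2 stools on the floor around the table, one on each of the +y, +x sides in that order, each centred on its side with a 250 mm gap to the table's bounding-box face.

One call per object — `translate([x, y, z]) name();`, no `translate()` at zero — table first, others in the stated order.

table();
translate([341, 944, 0]) stool();
translate([1265, 204, 0]) stool();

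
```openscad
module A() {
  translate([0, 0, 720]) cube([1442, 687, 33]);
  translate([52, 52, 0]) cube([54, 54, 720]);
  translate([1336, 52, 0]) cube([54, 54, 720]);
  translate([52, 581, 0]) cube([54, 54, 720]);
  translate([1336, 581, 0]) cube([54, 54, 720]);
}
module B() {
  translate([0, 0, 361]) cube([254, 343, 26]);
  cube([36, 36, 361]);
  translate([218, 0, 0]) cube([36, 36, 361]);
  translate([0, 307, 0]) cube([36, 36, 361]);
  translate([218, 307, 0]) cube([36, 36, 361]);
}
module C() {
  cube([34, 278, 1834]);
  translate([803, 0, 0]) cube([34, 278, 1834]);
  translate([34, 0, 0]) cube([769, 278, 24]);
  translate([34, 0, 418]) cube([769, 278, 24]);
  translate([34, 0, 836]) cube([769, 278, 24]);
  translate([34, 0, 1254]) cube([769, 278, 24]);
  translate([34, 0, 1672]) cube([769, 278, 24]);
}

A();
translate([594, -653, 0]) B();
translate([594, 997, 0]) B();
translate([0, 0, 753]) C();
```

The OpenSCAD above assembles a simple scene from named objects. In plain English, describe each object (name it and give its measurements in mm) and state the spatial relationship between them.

A is a table: top 1442 mm (x) × 687 mm (y), 33 mm thick, upper face at z = 753 mm, on four 54×54 mm square legs, each inset 52 mm from the nearest pair of top edges, running from z = 0 to the bottom of the top.

B is a simple wooden stool: a rectangular seat 254 mm (x) by 343 mm (y), 26 mm thick, top face at z = 387 mm, on four square legs, each 36×36 mm in cross-section. The legs rest on z = 0, each flush with a corner of the seat.

C is a bookshelf 837 mm wide overall, 278 mm deep and 1834 mm tall. The two sides are 34 mm thick vertical panels. 5 horizontal shelves of 24 mm thickness span between the inner faces of the sides; the lowest shelf sits on the floor and shelves are stacked with a clear vertical gap of 394 mm between each pair.

Two stools sit around the table at the −y, +y sides. The bookshelf is on top of the table.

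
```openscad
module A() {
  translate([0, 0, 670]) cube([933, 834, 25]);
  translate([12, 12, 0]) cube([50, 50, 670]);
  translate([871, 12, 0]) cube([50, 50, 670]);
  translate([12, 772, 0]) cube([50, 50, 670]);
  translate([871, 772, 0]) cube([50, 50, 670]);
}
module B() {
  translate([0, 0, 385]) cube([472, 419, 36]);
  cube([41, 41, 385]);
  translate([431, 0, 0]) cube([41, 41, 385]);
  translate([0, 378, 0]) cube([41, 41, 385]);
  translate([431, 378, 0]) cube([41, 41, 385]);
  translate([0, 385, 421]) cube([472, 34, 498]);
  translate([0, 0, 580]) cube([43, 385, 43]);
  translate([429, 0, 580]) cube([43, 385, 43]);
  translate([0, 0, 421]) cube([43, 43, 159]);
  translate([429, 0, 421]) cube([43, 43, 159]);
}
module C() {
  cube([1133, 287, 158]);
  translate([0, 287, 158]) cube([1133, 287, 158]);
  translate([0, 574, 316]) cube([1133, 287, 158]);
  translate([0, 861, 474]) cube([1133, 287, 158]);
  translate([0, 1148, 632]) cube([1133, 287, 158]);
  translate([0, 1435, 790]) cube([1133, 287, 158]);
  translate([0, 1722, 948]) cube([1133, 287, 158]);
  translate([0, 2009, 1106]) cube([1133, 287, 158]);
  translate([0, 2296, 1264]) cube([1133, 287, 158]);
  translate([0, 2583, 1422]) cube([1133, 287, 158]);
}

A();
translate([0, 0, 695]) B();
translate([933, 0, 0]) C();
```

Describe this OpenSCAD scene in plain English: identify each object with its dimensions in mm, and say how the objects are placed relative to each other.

A is a table: top 933 mm (x) × 834 mm (y), 25 mm thick, upper face at z = 695 mm, on four 50×50 mm square legs, each inset 12 mm from the nearest pair of top edges, running from z = 0 to the bottom of the top.

B is a chair: 472×419 mm seat, 36 mm thick, top at z = 421 mm, on four 41 mm square corner legs flush with the seat edges. A 34 mm thick backrest slab spans the full seat width, extending 498 mm above the seat top, its back face flush with the seat's +y edge. Two armrests of 43×43 mm section run along each side from the seat's front edge to the front of the backrest, top faces 202 mm above the seat top and outer faces flush with the seat's x-edges; a 43×43 mm post under the front of each armrest stands on the seat at the front corner.

C is a straight staircase of 10 solid steps. Each step is 1133 mm wide (x), 287 mm deep (y, the going) and 158 mm tall (the rise). The first step rests on the floor; each subsequent step sits one going further in +y and one rise higher in +z, directly behind and above the previous step with no overlap.

The chair is on top of the table. The staircase is against the table's +x side, with their −y faces flush.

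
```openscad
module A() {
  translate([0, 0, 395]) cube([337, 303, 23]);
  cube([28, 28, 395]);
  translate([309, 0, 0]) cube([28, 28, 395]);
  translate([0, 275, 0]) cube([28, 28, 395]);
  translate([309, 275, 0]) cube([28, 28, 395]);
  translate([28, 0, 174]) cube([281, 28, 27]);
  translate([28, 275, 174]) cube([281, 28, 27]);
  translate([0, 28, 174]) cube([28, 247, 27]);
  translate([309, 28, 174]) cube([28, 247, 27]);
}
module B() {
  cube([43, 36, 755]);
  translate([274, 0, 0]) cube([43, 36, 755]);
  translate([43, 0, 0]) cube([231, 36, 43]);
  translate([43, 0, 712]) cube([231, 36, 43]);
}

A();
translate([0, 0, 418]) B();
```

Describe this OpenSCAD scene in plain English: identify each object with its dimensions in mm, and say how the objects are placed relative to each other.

A is a simple wooden stool: a rectangular seat 337 mm (x) by 303 mm (y), 23 mm thick, top face at z = 418 mm, on four square legs, each 28×28 mm in cross-section. The legs rest on z = 0, each flush with a corner of the seat. Four stretchers, 28 mm wide and 27 mm tall, connect adjacent legs with their undersides at z = 174 mm, each running between the inner faces of the legs it joins and aligned with the legs' outer faces on the other axis.

B is a rectangular picture frame lying in the x–z plane (depth along y). The opening is 231 mm wide (x) by 669 mm tall (z), surrounded by a border 43 mm wide on all four sides. The frame is 36 mm deep and is made of two full-height vertical stiles with two horizontal rails fitted between them.

The picture frame is on top of the stool.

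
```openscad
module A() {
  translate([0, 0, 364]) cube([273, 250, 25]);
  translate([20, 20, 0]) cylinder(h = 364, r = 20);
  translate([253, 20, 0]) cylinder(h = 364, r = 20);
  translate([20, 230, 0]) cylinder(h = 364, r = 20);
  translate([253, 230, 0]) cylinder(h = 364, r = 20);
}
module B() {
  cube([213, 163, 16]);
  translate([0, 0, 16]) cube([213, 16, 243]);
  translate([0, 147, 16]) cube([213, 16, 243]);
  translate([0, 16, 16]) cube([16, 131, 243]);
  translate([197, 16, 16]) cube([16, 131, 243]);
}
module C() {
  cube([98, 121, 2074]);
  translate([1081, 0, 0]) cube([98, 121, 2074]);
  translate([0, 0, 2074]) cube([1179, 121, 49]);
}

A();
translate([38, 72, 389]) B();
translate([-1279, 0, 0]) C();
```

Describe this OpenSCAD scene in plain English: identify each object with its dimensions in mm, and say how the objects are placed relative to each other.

A is a four-legged stool. The seat is 273×250 mm, 25 mm thick, top at z = 389 mm. It stands on four round legs, each 40 mm in diameter, from z = 0 to the seat underside, each leg's axis is inset half a diameter from the nearest pair of seat edges (so the leg's bounding box is flush with the corner).

B is an open-topped rectangular box: outside dimensions 213×163×259 mm, with a uniform wall and base thickness of 16 mm. The base is a full 213×163 slab on the floor; four walls sit on top of the base. The front and back walls (the −y and +y sides) span the full width; the two side walls fit between them.

C is a rectangular door frame: two vertical jambs of 98×121 mm section, 2074 mm tall, with a clear opening 983 mm wide between their inner faces. A header 49 mm tall and 121 mm deep lies on top of the jambs and spans the full outside width.

The open box is on top of the stool. The door frame is on the floor beside the stool on its −x side.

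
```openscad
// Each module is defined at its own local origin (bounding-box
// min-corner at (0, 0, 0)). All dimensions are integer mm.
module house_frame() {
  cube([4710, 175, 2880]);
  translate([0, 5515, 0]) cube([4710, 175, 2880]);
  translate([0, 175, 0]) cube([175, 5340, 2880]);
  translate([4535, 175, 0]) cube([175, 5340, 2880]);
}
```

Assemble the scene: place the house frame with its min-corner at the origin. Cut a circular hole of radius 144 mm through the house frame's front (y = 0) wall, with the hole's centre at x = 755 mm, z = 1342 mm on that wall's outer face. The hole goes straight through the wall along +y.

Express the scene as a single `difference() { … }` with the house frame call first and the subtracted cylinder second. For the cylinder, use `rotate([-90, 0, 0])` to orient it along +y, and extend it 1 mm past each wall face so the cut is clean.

difference() {
  house_frame();
  translate([755, -1, 1342]) rotate([-90, 0, 0]) cylinder(h = 177, r = 144);
}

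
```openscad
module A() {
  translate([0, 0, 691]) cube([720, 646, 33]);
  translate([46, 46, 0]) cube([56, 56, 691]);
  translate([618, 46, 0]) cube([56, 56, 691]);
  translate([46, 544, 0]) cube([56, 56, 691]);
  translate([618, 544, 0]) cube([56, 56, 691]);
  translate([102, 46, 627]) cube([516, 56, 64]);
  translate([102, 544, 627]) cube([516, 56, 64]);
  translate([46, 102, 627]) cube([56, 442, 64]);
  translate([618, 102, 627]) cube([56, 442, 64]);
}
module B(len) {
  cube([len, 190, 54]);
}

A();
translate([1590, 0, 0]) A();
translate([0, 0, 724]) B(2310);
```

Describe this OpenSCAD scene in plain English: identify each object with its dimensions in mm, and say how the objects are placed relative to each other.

A is a rectangular dining table. The top is 720×646×33 mm with its upper surface at z = 724 mm. It stands on four 56×56 mm square legs, each inset 46 mm from the nearest pair of top edges, running from the floor to the underside of the top. Four apron rails, 56 mm thick and 64 mm tall, run between adjacent legs with their top edges flush with the underside of the top and their outer faces flush with the legs' outer faces.

B is a rectangular beam 2310 mm long (x), 190 mm deep (y), 54 mm thick (z).

The beam spans the tops of two tables placed 870 mm apart, resting at z = 724 mm.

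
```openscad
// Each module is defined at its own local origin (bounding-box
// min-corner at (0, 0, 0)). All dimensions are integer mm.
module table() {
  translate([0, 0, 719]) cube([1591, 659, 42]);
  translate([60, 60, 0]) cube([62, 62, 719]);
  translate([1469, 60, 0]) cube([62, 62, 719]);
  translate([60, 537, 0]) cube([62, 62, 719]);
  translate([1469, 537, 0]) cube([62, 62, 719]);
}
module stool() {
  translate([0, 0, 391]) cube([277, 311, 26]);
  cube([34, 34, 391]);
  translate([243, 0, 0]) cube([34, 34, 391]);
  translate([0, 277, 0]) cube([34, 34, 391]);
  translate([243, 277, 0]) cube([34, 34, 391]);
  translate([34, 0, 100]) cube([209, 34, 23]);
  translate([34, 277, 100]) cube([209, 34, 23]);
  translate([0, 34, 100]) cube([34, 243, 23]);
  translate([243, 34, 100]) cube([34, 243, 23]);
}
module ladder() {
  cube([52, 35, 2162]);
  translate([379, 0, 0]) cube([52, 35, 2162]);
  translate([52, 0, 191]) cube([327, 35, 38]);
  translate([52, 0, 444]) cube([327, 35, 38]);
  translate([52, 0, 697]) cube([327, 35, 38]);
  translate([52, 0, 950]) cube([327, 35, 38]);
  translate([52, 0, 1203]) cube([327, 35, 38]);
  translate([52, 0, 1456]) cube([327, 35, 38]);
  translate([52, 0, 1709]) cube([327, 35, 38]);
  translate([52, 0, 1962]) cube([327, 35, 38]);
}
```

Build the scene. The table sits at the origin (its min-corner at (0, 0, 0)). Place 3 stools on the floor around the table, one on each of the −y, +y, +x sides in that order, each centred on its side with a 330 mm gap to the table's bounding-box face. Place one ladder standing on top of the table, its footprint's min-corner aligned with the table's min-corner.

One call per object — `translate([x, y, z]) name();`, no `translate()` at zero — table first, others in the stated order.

table();
translate([657, -641, 0]) stool();
translate([657, 989, 0]) stool();
translate([1921, 174, 0]) stool();
translate([0, 0, 761]) ladder();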